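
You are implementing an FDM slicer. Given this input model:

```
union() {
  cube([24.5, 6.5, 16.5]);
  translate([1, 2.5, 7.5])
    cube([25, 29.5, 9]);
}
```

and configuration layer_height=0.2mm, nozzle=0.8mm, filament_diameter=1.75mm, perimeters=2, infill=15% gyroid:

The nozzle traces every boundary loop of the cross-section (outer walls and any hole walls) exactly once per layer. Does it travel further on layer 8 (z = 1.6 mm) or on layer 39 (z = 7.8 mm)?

Layer 8 (z = 1.6): the cube is present — its section is the full 24.5×6.5 rectangle (perimeter 62.00 mm); the cube at (1, 2.5) is absent (z outside [7.5, 16.5]); Merging all regions: only the 24.5×6.5 cube is present, so the union is just that shape — boundary = 62.00 mm. So its perimeter = 62.00 mm. Layer 39 (z = 7.8): the cube is present — its section is the full 24.5×6.5 rectangle (perimeter 62.00 mm); the cube at (1, 2.5) is present — its section is the full 25×29.5 rectangle (perimeter 109.00 mm); Combining (union): the regions partially overlap (shared area 94.00 mm²), so the edge portions inside another operand are dropped and the merged outline is re-measured after clipping — boundary = 116.00 mm. So its perimeter = 116.00 mm. Layer 39 is larger (116.00 vs 62.00 mm).

layer 39 (z = 7.8 mm)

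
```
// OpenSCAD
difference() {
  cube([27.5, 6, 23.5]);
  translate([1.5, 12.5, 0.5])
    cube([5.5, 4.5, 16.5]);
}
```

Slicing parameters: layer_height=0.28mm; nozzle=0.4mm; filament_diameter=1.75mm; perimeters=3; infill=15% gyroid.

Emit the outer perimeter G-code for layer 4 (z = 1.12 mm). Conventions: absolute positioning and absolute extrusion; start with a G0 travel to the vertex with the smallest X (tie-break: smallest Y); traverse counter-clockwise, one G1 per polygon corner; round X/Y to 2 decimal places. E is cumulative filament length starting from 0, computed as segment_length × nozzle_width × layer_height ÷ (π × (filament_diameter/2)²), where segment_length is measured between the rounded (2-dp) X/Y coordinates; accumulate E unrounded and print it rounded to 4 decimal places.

G0 X0.00 Y0.00 Z1.12
G1 X27.50 Y0.00 E1.2805
G1 X27.50 Y6.00 E1.5599
G1 X0.00 Y6.00 E2.8404
G1 X0.00 Y0.00 E3.1198

At z = 1.12 mm: the cube is present — its section is the full 27.5×6 rectangle; the 5.5×4.5 cube at (1.5, 12.5) contributes its full rectangle; After the difference (first − rest): starting from the 27.5×6 cube, the 5.5×4.5 cube at (1.5, 12.5) misses the remaining region (no effect) — 1 connected region. The outline is a single polygon with 4 vertices. Extrusion per mm of travel: 0.4 × 0.28 / (π × 0.875²) = 0.046564. Accumulating E over each segment gives final E = 3.1198.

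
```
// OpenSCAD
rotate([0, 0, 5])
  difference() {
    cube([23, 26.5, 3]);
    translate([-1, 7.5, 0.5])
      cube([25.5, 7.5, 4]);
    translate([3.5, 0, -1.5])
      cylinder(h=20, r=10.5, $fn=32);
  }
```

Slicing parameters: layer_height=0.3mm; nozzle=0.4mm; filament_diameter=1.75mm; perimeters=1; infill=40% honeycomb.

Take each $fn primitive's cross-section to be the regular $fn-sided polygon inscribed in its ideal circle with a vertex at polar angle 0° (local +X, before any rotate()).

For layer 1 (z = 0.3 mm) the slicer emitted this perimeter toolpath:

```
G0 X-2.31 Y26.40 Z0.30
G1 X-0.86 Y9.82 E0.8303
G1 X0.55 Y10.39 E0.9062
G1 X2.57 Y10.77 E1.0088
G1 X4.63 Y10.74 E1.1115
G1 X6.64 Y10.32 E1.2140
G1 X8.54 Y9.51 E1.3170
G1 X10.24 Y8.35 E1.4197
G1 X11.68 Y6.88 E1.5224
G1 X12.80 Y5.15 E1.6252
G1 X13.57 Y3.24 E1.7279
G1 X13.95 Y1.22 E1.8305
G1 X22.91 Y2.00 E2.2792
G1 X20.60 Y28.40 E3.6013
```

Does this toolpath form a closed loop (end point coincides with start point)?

no

Start point (G0): (-2.31, 26.40). End point (last G1): the path does not return to the start — open.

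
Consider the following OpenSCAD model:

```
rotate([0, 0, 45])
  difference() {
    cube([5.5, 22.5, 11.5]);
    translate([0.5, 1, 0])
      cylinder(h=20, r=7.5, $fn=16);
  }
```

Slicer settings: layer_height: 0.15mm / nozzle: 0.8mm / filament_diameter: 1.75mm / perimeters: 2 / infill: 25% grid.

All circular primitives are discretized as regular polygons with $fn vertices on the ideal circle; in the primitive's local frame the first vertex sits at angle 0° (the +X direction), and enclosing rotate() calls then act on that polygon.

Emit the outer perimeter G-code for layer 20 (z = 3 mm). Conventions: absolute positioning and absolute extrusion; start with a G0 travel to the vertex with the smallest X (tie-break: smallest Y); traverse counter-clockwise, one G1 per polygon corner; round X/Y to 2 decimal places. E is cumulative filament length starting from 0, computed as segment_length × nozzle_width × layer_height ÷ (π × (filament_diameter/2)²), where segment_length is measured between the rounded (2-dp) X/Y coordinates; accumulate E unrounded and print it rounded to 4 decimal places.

G0 X-15.91 Y15.91 Z3.00
G1 X-5.94 Y5.94 E0.7034
G1 X-5.66 Y6.36 E0.7286
G1 X-3.22 Y7.99 E0.8750
G1 X-0.71 Y8.49 E1.0027
G1 X-12.02 Y19.80 E1.8007
G1 X-15.91 Y15.91 E2.0751

At z = 3 mm: the cube is present — its section is the full 5.5×22.5 rectangle; the r=7.5 cylinder at (0.5, 1) contributes a regular 16-gon of circumradius 7.5; After the difference (first − rest): starting from the 5.5×22.5 cube, the r=7.5 cylinder at (0.5, 1) partially overlaps it — only the 43.17 mm² overlap (of its 172.21 mm²) is removed, clipping the outline — 1 connected region; (rotated 45° about Z; rotation is an isometry so areas/perimeters/island counts are preserved). The outline is a single polygon with 6 vertices. Extrusion per mm of travel: 0.8 × 0.15 / (π × 0.875²) = 0.049890. Accumulating E over each segment gives final E = 2.0751.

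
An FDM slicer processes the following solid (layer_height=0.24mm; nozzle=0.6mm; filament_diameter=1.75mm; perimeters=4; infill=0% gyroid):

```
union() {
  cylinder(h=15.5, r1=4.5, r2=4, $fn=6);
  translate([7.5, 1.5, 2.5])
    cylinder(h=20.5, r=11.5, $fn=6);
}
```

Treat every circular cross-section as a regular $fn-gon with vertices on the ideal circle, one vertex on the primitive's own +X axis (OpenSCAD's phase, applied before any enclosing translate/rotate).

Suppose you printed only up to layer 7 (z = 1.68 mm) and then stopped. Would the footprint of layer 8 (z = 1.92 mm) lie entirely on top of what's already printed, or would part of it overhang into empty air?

entirely on top

Compare the two slices. At z = 1.68: the cone: at t=0.108 of its height the radius interpolates to r₁+(r₂−r₁)t = 4.446, giving a regular 6-gon of that circumradius (area = (6/2)·4.446²·sin(360°/6) = 51.35 mm²); the cylinder at (7.5, 1.5) is absent (z outside [2.5, 23]); Merging all regions: only the cone is present, so the union is just that shape — area = 51.35 mm². At z = 1.92: the cone (r1=4.5→r2=4) has section circumradius 4.438 here — a regular 6-gon (area = (6/2)·4.438²·sin(360°/6) = 51.17 mm²); the cylinder at (7.5, 1.5) is absent (z outside [2.5, 23]); Combining (union): only the cone is present, so the union is just that shape — area = 51.17 mm². Checking containment: the cross-section at z = 1.92 is a subset of the cross-section at z = 1.68.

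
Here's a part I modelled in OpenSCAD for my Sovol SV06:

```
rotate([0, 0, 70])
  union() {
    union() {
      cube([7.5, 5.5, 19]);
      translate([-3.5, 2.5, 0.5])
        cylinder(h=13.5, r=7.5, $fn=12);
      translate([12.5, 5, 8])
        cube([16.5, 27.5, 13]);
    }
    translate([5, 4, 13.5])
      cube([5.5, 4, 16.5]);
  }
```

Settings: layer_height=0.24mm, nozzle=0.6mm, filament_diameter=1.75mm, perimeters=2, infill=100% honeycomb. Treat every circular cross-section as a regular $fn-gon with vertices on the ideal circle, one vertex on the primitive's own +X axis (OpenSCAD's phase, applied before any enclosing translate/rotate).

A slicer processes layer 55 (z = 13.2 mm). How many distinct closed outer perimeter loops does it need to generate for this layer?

At z = 13.2 mm: the cube (footprint 7.5×5.5) is included at this height; the r=7.5 cylinder at (-3.5, 2.5) contributes a regular 12-gon of circumradius 7.5; the cube at (12.5, 5) (footprint 16.5×27.5) is included at this height; Merging all regions: the regions partially overlap (shared area 19.96 mm²), so overlapping operands fuse into one piece — 2 connected regions; the cube at (5, 4) does not reach this height (z outside [13.5, 30]); Merging all regions: only that combined region is present, so the union is just that shape — 2 connected regions; (whole slice rotated 70° about Z — lengths, areas and connectivity unchanged). The result has 2 disconnected regions.

2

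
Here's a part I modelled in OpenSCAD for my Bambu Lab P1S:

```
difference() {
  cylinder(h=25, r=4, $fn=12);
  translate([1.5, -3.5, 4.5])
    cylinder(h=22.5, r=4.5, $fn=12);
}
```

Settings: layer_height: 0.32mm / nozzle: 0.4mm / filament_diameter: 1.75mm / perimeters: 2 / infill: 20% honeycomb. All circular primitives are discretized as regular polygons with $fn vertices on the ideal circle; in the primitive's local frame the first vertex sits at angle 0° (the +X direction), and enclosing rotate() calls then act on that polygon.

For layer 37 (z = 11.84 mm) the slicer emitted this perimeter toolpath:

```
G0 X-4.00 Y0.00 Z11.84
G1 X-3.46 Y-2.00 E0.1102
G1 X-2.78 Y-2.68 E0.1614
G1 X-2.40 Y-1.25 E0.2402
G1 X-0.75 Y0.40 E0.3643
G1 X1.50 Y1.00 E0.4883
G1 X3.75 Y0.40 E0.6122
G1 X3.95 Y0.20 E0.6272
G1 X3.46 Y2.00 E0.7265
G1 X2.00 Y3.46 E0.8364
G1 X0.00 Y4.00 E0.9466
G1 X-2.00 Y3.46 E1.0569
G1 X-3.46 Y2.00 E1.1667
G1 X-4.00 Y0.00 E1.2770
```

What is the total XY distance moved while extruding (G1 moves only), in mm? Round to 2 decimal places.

Sum the Euclidean lengths of each G1 segment: total = 24.00 mm.

24.00 mm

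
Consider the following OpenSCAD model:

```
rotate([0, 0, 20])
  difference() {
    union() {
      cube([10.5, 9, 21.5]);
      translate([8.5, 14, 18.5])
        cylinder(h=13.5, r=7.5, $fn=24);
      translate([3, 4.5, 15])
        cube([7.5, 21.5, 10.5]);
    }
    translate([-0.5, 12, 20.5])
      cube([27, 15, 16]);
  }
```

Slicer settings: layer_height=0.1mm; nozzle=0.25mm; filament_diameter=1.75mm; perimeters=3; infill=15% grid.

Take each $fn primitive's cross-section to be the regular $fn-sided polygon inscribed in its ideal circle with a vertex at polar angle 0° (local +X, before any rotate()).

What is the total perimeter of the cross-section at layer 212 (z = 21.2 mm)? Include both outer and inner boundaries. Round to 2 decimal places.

At z = 21.2 mm: the cube (footprint 10.5×9) is included at this height (perimeter 39.00 mm); the r=7.5 cylinder at (8.5, 14) contributes a regular 24-gon of circumradius 7.5 (perimeter = 2·24·7.500·sin(180°/24) = 46.99 mm); the cube at (3, 4.5) is present — its section is the full 7.5×21.5 rectangle (perimeter 58.00 mm); Merging all regions: the regions partially overlap (shared area 137.06 mm²), so the edge portions inside another operand are dropped and the merged outline is re-measured after clipping — boundary = 78.97 mm; the cube at (-0.5, 12) is present — its section is the full 27×15 rectangle (perimeter 84.00 mm); After the difference (first − rest): starting from that combined region, the 27×15 cube at (-0.5, 12) partially overlaps it — only the 155.17 mm² overlap (of its 405.00 mm²) is removed, clipping the outline — boundary = 54.86 mm; (rotated 20° about Z; rotation is an isometry so areas/perimeters/island counts are preserved). Overall, the cross-section is a single solid region. Total boundary length (outer) = 54.86 mm.

54.86 mm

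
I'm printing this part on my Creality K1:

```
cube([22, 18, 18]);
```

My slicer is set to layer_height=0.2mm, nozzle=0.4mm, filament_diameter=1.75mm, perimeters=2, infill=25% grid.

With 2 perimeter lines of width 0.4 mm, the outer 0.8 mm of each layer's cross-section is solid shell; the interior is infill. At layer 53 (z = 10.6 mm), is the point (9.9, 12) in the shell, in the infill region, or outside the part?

infill

At z = 10.6 mm: the cube (footprint 22×18) is included at this height. Overall, the cross-section is a single solid region. The nearest boundary edge runs (22.00, 18.00)→(0.00, 18.00); distance from the point to it = 6.00 mm. The point is inside the cross-section and 6.00 mm from the nearest boundary — more than the 0.8 mm shell width (2 × 0.4), so it's in the infill interior.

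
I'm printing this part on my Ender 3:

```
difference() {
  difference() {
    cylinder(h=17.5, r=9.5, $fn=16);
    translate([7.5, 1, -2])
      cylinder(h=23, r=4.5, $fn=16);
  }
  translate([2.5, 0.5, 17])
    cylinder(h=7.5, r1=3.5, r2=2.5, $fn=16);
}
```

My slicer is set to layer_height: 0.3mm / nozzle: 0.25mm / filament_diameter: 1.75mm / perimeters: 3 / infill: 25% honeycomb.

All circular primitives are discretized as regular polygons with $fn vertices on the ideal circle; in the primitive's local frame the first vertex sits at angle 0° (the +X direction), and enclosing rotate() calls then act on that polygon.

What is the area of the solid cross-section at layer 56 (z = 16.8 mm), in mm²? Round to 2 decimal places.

232.52 mm²

At z = 16.8 mm: the r=9.5 cylinder contributes a regular 16-gon of circumradius 9.5 (area = (16/2)·9.500²·sin(360°/16) = 276.30 mm²); the cylinder at (7.5, 1): section is a regular 16-gon, circumradius r=4.5 (area = (16/2)·4.500²·sin(360°/16) = 61.99 mm²); After the difference (first − rest): starting from the r=9.5 cylinder (276.30 mm²), the r=4.5 cylinder at (7.5, 1) partially overlaps it — only the 43.78 mm² overlap (of its 61.99 mm²) is removed, clipping the outline — area = 232.52 mm²; the cone at (2.5, 0.5) is not intersected at this z (z outside [17, 24.5]); Subtracting the remaining from the first: none of the subtracted shapes is present at this height, so that combined region is unchanged — area = 232.52 mm². Overall, the cross-section is a single solid region. Net area = 232.52 mm².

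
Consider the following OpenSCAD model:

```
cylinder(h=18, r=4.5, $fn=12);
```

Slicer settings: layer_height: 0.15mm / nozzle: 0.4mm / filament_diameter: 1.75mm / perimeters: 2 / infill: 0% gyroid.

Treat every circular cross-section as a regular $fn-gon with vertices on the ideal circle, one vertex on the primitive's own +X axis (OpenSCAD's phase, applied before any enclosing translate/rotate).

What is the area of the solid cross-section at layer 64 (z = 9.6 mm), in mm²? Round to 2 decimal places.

60.75 mm²

At z = 9.6 mm: the r=4.5 cylinder gives a regular 12-gon of circumradius 4.5 (constant along its height) (area = (12/2)·4.500²·sin(360°/12) = 60.75 mm²). Overall, the cross-section is a single solid region. Net area = 60.75 mm².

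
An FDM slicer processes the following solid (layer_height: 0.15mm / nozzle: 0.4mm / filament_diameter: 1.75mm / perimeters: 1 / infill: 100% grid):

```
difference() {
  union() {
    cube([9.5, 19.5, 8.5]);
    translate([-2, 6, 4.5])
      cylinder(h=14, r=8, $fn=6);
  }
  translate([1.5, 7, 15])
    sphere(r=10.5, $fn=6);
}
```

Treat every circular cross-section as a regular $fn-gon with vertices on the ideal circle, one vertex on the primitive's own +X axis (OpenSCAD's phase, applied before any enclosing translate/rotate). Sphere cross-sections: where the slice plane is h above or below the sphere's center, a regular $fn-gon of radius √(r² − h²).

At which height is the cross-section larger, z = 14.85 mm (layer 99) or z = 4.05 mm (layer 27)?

layer 27 (z = 4.05 mm)

Layer 99 (z = 14.85): the cube is absent (z outside [0, 8.5]); the r=8 cylinder at (-2, 6) gives a regular 6-gon of circumradius 8 (constant along its height) (area = (6/2)·8.000²·sin(360°/6) = 166.28 mm²); Combining (union): only the r=8 cylinder at (-2, 6) is present, so the union is just that shape — area = 166.28 mm²; the r=10.5 sphere at (1.5, 7) contributes a regular 6-gon of circumradius √(10.5²−0.15²) = 10.499 (area = (6/2)·10.499²·sin(360°/6) = 286.38 mm²); After the difference (first − rest): starting from the result so far (166.28 mm²), the r=10.5 sphere at (1.5, 7) partially overlaps it — only the 151.83 mm² overlap (of its 286.38 mm²) is removed, clipping the outline — area = 14.45 mm². So its area = 14.45 mm². Layer 27 (z = 4.05): the 9.5×19.5 cube contributes its full rectangle (area 185.25 mm²); the cylinder at (-2, 6) does not reach this height (z outside [4.5, 18.5]); Combining (union): only the 9.5×19.5 cube is present, so the union is just that shape — area = 185.25 mm²; the sphere at (1.5, 7) does not reach this height (|z−center|=10.950 > r=10.5); Taking the first minus the rest: none of the subtracted shapes is present at this height, so the result so far is unchanged — area = 185.25 mm². So its area = 185.25 mm². Layer 27 is larger (185.25 vs 14.45 mm²).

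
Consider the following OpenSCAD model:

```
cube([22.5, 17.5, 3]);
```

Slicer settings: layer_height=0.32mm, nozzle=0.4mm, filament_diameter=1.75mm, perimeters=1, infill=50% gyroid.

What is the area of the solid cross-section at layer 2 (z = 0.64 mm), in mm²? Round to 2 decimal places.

393.75 mm²

At z = 0.64 mm: the cube is present — its section is the full 22.5×17.5 rectangle (area 393.75 mm²). Overall, the cross-section is a single solid region. Net area = 393.75 mm².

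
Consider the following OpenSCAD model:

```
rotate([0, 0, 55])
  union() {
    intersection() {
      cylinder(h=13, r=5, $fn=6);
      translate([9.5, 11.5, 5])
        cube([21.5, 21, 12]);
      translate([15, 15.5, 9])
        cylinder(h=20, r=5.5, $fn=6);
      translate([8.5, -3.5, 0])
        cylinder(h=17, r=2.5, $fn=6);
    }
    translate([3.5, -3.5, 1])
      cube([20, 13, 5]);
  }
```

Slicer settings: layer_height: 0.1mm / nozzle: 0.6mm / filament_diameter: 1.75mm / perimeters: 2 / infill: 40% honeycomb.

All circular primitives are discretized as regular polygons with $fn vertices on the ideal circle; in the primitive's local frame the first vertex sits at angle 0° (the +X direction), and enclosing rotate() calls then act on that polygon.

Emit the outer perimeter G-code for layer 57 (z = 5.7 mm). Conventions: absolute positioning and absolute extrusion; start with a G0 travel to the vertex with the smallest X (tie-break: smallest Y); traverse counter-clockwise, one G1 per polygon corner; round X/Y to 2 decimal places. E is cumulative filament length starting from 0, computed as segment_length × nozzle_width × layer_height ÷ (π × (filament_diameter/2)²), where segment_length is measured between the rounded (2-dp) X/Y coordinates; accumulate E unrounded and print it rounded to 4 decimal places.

G0 X-5.77 Y8.32 Z5.70
G1 X4.87 Y0.86 E0.3242
G1 X16.35 Y17.24 E0.8231
G1 X5.70 Y24.70 E1.1475
G1 X-5.77 Y8.32 E1.6463

At z = 5.7 mm: the r=5 cylinder contributes a regular 6-gon of circumradius 5; the 21.5×21 cube at (9.5, 11.5) contributes its full rectangle; the cylinder at (15, 15.5) is not intersected at this z (z outside [9, 29]); the r=2.5 cylinder at (8.5, -3.5) contributes a regular 6-gon of circumradius 2.5; After intersecting: at least one operand is absent at this height, so nothing remains; the 20×13 cube at (3.5, -3.5) contributes its full rectangle; Combining (union): only the 20×13 cube at (3.5, -3.5) is present, so the union is just that shape — 1 connected region; (rotated 55° about Z; rotation is an isometry so areas/perimeters/island counts are preserved). The outline is a single polygon with 4 vertices. Extrusion per mm of travel: 0.6 × 0.1 / (π × 0.875²) = 0.024945. Accumulating E over each segment gives final E = 1.6463.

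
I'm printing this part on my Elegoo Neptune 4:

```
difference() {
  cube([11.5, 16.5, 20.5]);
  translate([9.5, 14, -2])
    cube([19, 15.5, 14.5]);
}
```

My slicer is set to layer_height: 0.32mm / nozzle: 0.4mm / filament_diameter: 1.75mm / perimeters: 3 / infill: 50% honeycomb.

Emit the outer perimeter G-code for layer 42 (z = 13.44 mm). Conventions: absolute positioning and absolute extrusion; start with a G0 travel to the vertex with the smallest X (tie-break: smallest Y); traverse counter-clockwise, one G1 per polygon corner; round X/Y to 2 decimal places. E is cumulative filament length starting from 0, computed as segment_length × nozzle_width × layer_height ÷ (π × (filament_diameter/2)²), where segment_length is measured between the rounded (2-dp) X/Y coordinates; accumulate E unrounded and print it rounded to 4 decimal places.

At z = 13.44 mm: the cube is present — its section is the full 11.5×16.5 rectangle; the cube at (9.5, 14) is not intersected at this z (z outside [-2, 12.5]); After the difference (first − rest): none of the subtracted shapes is present at this height, so the 11.5×16.5 cube is unchanged — 1 connected region. The outline is a single polygon with 4 vertices. Extrusion per mm of travel: 0.4 × 0.32 / (π × 0.875²) = 0.053216. Accumulating E over each segment gives final E = 2.9801.

G0 X0.00 Y0.00 Z13.44
G1 X11.50 Y0.00 E0.6120
G1 X11.50 Y16.50 E1.4901
G1 X0.00 Y16.50 E2.1020
G1 X0.00 Y0.00 E2.9801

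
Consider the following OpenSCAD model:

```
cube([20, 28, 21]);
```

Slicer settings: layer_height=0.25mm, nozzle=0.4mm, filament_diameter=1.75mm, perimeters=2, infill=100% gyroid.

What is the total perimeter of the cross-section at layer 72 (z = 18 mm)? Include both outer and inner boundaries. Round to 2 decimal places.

At z = 18 mm: the cube is present — its section is the full 20×28 rectangle (perimeter 96.00 mm). Overall, the cross-section is a single solid region. Total boundary length (outer) = 96.00 mm.

96.00 mm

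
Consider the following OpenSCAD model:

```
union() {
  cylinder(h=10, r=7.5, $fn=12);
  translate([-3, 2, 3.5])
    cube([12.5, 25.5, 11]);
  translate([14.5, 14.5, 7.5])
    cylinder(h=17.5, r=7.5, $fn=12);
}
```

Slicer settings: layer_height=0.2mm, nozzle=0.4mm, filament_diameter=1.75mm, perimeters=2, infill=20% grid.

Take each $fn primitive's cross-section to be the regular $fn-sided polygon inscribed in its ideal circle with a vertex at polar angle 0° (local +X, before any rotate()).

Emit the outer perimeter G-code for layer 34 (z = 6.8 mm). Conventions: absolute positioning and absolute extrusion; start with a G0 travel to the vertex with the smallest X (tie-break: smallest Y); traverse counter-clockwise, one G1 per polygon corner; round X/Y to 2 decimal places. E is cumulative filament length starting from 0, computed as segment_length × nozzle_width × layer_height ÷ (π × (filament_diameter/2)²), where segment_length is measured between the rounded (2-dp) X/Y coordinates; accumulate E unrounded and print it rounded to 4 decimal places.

At z = 6.8 mm: the cylinder: section is a regular 12-gon, circumradius r=7.5; the cube at (-3, 2) (footprint 12.5×25.5) is included at this height; the cylinder at (14.5, 14.5) is not intersected at this z (z outside [7.5, 25]); Merging all regions: the regions partially overlap (shared area 43.02 mm²), so overlapping operands fuse into one piece — 1 connected region. The outline is a single polygon with 14 vertices. Extrusion per mm of travel: 0.4 × 0.2 / (π × 0.875²) = 0.033260. Accumulating E over each segment gives final E = 3.1684.

G0 X-7.50 Y0.00 Z6.80
G1 X-6.50 Y-3.75 E0.1291
G1 X-3.75 Y-6.50 E0.2584
G1 X0.00 Y-7.50 E0.3875
G1 X3.75 Y-6.50 E0.5166
G1 X6.50 Y-3.75 E0.6460
G1 X7.50 Y0.00 E0.7750
G1 X6.96 Y2.00 E0.8439
G1 X9.50 Y2.00 E0.9284
G1 X9.50 Y27.50 E1.7766
G1 X-3.00 Y27.50 E2.1923
G1 X-3.00 Y6.70 E2.8841
G1 X-3.75 Y6.50 E2.9099
G1 X-6.50 Y3.75 E3.0393
G1 X-7.50 Y0.00 E3.1684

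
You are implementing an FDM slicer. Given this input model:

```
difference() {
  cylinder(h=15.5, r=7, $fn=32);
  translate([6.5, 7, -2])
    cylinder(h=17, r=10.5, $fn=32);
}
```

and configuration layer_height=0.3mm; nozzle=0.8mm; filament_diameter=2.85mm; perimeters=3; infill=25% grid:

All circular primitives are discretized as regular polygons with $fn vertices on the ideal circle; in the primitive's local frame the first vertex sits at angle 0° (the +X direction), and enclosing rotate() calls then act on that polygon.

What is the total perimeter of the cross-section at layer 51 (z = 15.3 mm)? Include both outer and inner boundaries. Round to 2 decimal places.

At z = 15.3 mm: the r=7 cylinder contributes a regular 32-gon of circumradius 7 (perimeter = 2·32·7.000·sin(180°/32) = 43.91 mm); the cylinder at (6.5, 7) is absent (z outside [-2, 15]); Taking the first minus the rest: none of the subtracted shapes is present at this height, so the r=7 cylinder is unchanged — boundary = 43.91 mm. Overall, the cross-section is a single solid region. Total boundary length (outer) = 43.91 mm.

43.91 mm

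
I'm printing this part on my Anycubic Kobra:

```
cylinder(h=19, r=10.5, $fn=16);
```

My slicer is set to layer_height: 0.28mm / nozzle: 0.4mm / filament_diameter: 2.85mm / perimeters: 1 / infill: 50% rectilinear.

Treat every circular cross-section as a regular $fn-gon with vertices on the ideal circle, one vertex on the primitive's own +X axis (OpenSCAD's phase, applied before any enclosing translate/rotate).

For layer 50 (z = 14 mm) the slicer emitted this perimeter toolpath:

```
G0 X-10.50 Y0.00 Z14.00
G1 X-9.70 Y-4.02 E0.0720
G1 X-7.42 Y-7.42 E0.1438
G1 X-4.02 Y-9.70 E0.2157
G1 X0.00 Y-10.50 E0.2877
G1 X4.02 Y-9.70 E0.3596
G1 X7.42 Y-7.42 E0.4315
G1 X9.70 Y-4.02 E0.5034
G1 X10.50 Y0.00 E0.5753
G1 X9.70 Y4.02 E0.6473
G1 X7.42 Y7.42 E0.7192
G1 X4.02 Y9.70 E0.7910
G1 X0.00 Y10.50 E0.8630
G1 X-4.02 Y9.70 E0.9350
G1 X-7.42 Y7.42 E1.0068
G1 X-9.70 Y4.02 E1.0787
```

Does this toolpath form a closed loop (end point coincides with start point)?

Start point (G0): (-10.50, 0.00). End point (last G1): the path does not return to the start — open.

no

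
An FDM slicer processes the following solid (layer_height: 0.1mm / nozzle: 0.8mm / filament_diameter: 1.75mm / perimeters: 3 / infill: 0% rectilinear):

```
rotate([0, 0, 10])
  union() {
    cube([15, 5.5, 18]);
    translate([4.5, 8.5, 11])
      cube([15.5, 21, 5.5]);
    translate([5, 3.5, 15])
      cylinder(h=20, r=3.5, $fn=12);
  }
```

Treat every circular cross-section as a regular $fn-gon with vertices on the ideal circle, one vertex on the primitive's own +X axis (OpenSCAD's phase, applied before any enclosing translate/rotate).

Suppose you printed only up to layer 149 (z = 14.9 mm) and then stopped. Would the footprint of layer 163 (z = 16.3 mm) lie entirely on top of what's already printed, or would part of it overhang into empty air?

part overhangs

Compare the two slices. At z = 14.9: the cube (footprint 15×5.5) is included at this height (area 82.50 mm²); the cube at (4.5, 8.5) (footprint 15.5×21) is included at this height (area 325.50 mm²); the cylinder at (5, 3.5) is not intersected at this z (z outside [15, 35]); Taking the union: the 2 present regions are separate (no shared area or edge), so areas and boundary lengths simply add and each stays a separate island — area = 408.00 mm²; (whole slice rotated 10° about Z — lengths, areas and connectivity unchanged). At z = 16.3: the 15×5.5 cube contributes its full rectangle (area 82.50 mm²); the 15.5×21 cube at (4.5, 8.5) contributes its full rectangle (area 325.50 mm²); the r=3.5 cylinder at (5, 3.5) gives a regular 12-gon of circumradius 3.5 (constant along its height) (area = (12/2)·3.500²·sin(360°/12) = 36.75 mm²); Taking the union: the regions partially overlap — summed areas 444.75 mm² minus the doubly-counted overlap 31.26 mm² gives 413.49 mm² — area = 413.49 mm²; (rotated 10° about Z; rotation is an isometry so areas/perimeters/island counts are preserved). Checking containment: at z = 16.3 the cross-section extends beyond the z = 14.9 cross-section by about 5.49 mm².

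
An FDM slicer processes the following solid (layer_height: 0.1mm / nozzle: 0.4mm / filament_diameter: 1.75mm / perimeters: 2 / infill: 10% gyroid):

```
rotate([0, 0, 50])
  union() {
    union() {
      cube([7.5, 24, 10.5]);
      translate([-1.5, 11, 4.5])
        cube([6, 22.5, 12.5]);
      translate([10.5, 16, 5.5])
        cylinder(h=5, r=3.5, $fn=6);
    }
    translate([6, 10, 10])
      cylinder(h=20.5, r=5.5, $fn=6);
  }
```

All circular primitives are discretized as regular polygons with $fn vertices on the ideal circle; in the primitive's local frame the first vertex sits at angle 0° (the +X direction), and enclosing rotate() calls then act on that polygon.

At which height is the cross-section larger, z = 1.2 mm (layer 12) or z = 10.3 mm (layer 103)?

layer 103 (z = 10.3 mm)

Layer 12 (z = 1.2): the cube is present — its section is the full 7.5×24 rectangle (area 180.00 mm²); the cube at (-1.5, 11) does not reach this height (z outside [4.5, 17]); the cylinder at (10.5, 16) is not intersected at this z (z outside [5.5, 10.5]); Merging all regions: only the 7.5×24 cube is present, so the union is just that shape — area = 180.00 mm²; the cylinder at (6, 10) is absent (z outside [10, 30.5]); Taking the union: only that combined region is present, so the union is just that shape — area = 180.00 mm²; (whole slice rotated 50° about Z — lengths, areas and connectivity unchanged). So its area = 180.00 mm². Layer 103 (z = 10.3): the cube is present — its section is the full 7.5×24 rectangle (area 180.00 mm²); the 6×22.5 cube at (-1.5, 11) contributes its full rectangle (area 135.00 mm²); the r=3.5 cylinder at (10.5, 16) contributes a regular 6-gon of circumradius 3.5 (area = (6/2)·3.500²·sin(360°/6) = 31.83 mm²); Taking the union: the regions partially overlap — summed areas 346.83 mm² minus the doubly-counted overlap 58.93 mm² gives 287.89 mm² — area = 287.89 mm²; the r=5.5 cylinder at (6, 10) contributes a regular 6-gon of circumradius 5.5 (area = (6/2)·5.500²·sin(360°/6) = 78.59 mm²); Merging all regions: the regions partially overlap — summed areas 366.49 mm² minus the doubly-counted overlap 55.44 mm² gives 311.04 mm² — area = 311.04 mm²; (whole slice rotated 50° about Z — lengths, areas and connectivity unchanged). So its area = 311.04 mm². Layer 103 is larger (311.04 vs 180.00 mm²).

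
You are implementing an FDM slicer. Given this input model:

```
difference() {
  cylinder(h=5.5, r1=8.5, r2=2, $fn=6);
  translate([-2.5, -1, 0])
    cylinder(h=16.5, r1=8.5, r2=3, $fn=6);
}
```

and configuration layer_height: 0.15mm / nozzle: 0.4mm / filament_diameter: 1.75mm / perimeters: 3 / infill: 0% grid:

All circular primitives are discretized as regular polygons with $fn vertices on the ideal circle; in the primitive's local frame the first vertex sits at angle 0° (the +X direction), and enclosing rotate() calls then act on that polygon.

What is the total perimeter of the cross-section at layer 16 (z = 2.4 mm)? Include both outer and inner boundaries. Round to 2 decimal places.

14.45 mm

At z = 2.4 mm: the cone contributes a regular 6-gon of circumradius 5.664 (interpolated between r1=8.5 and r2=2 at t=0.436) (perimeter = 2·6·5.664·sin(180°/6) = 33.98 mm); the cone at (-2.5, -1): at t=0.145 of its height the radius interpolates to r₁+(r₂−r₁)t = 7.700, giving a regular 6-gon of that circumradius (perimeter = 2·6·7.700·sin(180°/6) = 46.20 mm); Subtracting the remaining from the first: starting from the cone, the cone at (-2.5, -1) partially overlaps it — only the 77.76 mm² overlap (of its 154.04 mm²) is removed, clipping the outline — boundary = 14.45 mm. Overall, the cross-section is a single solid region. Total boundary length (outer) = 14.45 mm.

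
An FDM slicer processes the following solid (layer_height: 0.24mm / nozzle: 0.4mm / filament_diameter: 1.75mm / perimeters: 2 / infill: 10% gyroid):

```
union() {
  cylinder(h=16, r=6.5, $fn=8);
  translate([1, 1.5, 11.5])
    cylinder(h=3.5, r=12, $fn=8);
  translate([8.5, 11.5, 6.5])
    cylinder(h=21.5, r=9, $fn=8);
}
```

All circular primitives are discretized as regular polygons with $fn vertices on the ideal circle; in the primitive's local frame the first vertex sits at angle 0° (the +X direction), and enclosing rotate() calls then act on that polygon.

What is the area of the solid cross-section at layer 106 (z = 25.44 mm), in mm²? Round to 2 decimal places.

229.10 mm²

At z = 25.44 mm: the cylinder is absent (z outside [0, 16]); the cylinder at (1, 1.5) does not reach this height (z outside [11.5, 15]); the r=9 cylinder at (8.5, 11.5) contributes a regular 8-gon of circumradius 9 (area = (8/2)·9.000²·sin(360°/8) = 229.10 mm²); Taking the union: only the r=9 cylinder at (8.5, 11.5) is present, so the union is just that shape — area = 229.10 mm². Overall, the cross-section is a single solid region. Net area = 229.10 mm².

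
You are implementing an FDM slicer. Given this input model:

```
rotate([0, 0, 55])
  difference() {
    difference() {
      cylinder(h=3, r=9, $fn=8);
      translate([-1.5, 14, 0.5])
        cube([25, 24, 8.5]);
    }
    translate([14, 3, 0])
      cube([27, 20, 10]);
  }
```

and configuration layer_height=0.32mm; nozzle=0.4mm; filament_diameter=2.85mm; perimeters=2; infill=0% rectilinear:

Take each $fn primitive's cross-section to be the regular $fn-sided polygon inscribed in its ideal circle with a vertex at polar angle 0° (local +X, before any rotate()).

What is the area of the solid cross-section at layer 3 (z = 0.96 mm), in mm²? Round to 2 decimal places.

229.10 mm²

At z = 0.96 mm: the r=9 cylinder contributes a regular 8-gon of circumradius 9 (area = (8/2)·9.000²·sin(360°/8) = 229.10 mm²); the cube at (-1.5, 14) (footprint 25×24) is included at this height (area 600.00 mm²); Subtracting the remaining from the first: starting from the r=9 cylinder (229.10 mm²), the 25×24 cube at (-1.5, 14) misses the remaining region (no effect) — area = 229.10 mm²; the cube at (14, 3) is present — its section is the full 27×20 rectangle (area 540.00 mm²); Subtracting the remaining from the first: starting from that combined region (229.10 mm²), the 27×20 cube at (14, 3) misses the remaining region (no effect) — area = 229.10 mm²; (whole slice rotated 55° about Z — lengths, areas and connectivity unchanged). Overall, the cross-section is a single solid region. Net area = 229.10 mm².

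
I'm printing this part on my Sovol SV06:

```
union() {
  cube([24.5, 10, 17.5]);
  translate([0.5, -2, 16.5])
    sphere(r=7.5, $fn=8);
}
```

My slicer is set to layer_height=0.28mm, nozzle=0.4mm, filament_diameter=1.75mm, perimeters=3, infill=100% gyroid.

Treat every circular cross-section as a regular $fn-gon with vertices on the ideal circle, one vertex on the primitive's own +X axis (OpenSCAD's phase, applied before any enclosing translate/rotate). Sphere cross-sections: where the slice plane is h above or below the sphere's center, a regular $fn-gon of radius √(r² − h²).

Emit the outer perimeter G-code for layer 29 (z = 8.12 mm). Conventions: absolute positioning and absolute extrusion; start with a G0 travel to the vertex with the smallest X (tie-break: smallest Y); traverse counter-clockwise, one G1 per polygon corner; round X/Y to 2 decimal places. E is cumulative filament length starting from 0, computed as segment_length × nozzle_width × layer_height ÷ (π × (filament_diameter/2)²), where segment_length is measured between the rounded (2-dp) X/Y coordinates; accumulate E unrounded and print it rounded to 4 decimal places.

At z = 8.12 mm: the cube (footprint 24.5×10) is included at this height; the sphere at (0.5, -2) is not intersected at this z (|z−center|=8.380 > r=7.5); Merging all regions: only the 24.5×10 cube is present, so the union is just that shape — 1 connected region. The outline is a single polygon with 4 vertices. Extrusion per mm of travel: 0.4 × 0.28 / (π × 0.875²) = 0.046564. Accumulating E over each segment gives final E = 3.2129.

G0 X0.00 Y0.00 Z8.12
G1 X24.50 Y0.00 E1.1408
G1 X24.50 Y10.00 E1.6065
G1 X0.00 Y10.00 E2.7473
G1 X0.00 Y0.00 E3.2129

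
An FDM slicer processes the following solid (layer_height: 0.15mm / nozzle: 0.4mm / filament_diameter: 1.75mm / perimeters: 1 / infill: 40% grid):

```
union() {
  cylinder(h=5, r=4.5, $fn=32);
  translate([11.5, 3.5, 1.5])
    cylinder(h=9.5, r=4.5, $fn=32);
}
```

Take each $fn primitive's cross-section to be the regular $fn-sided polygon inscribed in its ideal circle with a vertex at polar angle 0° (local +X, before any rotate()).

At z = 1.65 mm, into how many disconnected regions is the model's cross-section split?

At z = 1.65 mm: the r=4.5 cylinder contributes a regular 32-gon of circumradius 4.5; the r=4.5 cylinder at (11.5, 3.5) gives a regular 32-gon of circumradius 4.5 (constant along its height); Taking the union: the 2 present regions are separate (no shared area or edge), so areas and boundary lengths simply add and each stays a separate island — 2 connected regions. The result has 2 disconnected regions.

2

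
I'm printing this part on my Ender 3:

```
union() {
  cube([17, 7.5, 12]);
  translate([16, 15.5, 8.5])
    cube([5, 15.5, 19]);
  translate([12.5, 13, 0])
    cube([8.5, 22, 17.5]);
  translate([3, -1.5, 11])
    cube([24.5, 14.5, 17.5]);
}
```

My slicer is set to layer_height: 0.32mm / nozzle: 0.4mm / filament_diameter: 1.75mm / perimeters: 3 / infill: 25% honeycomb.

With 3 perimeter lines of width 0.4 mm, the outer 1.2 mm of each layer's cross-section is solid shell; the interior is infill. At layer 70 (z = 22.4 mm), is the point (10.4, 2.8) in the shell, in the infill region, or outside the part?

At z = 22.4 mm: the cube does not reach this height (z outside [0, 12]); the cube at (16, 15.5) (footprint 5×15.5) is included at this height; the cube at (12.5, 13) does not reach this height (z outside [0, 17.5]); the cube at (3, -1.5) is present — its section is the full 24.5×14.5 rectangle; Merging all regions: the 2 present regions are separate (no shared area or edge), so areas and boundary lengths simply add and each stays a separate island — 2 connected regions. Overall, the cross-section has 2 separate islands. The nearest boundary edge runs (27.50, -1.50)→(3.00, -1.50); distance from the point to it = 4.30 mm. (Shell/infill is judged within the island containing the point — the largest one.) The point is inside the cross-section and 4.30 mm from the nearest boundary — more than the 1.2 mm shell width (3 × 0.4), so it's in the infill interior.

infill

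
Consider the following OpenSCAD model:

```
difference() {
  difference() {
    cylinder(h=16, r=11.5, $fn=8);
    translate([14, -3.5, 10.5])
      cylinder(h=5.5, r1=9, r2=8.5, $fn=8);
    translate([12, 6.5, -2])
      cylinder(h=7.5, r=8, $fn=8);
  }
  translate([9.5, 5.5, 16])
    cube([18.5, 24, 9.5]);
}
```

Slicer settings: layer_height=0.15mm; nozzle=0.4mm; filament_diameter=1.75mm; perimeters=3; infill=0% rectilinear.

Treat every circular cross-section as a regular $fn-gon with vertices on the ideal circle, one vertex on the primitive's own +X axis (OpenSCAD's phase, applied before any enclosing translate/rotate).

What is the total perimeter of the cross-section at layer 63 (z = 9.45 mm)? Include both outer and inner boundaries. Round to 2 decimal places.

70.41 mm

At z = 9.45 mm: the r=11.5 cylinder gives a regular 8-gon of circumradius 11.5 (constant along its height) (perimeter = 2·8·11.500·sin(180°/8) = 70.41 mm); the cone at (14, -3.5) is not intersected at this z (z outside [10.5, 16]); the cylinder at (12, 6.5) is not intersected at this z (z outside [-2, 5.5]); Subtracting the remaining from the first: none of the subtracted shapes is present at this height, so the r=11.5 cylinder is unchanged — boundary = 70.41 mm; the cube at (9.5, 5.5) is not intersected at this z (z outside [16, 25.5]); Subtracting the remaining from the first: none of the subtracted shapes is present at this height, so the result so far is unchanged — boundary = 70.41 mm. Overall, the cross-section is a single solid region. Total boundary length (outer) = 70.41 mm.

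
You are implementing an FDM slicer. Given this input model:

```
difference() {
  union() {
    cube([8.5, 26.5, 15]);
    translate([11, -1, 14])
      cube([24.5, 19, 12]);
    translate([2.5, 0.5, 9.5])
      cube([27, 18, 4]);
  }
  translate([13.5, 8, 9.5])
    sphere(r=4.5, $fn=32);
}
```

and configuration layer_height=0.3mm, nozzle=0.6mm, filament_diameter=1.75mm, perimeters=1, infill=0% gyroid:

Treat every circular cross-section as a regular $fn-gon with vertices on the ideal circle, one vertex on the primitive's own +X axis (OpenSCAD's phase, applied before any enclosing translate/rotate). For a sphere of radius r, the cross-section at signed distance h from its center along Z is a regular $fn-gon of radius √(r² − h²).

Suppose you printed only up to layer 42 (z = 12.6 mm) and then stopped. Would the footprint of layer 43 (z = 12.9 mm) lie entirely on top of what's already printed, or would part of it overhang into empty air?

part overhangs

Compare the two slices. At z = 12.6: the cube is present — its section is the full 8.5×26.5 rectangle (area 225.25 mm²); the cube at (11, -1) is not intersected at this z (z outside [14, 26]); the cube at (2.5, 0.5) is present — its section is the full 27×18 rectangle (area 486.00 mm²); Taking the union: the regions partially overlap — summed areas 711.25 mm² minus the doubly-counted overlap 108.00 mm² gives 603.25 mm² — area = 603.25 mm²; the r=4.5 sphere at (13.5, 8) slices to a regular 32-gon of circumradius 3.262 (√(r²−h²) with h=3.1 from center) (area = (32/2)·3.262²·sin(360°/32) = 33.21 mm²); Taking the first minus the rest: starting from that combined region (603.25 mm²), the r=4.5 sphere at (13.5, 8) lies wholly inside it (removes its full 33.21 mm² and its 20.46 mm outline becomes a hole wall) — area = 570.04 mm². At z = 12.9: the 8.5×26.5 cube contributes its full rectangle (area 225.25 mm²); the cube at (11, -1) is not intersected at this z (z outside [14, 26]); the 27×18 cube at (2.5, 0.5) contributes its full rectangle (area 486.00 mm²); Combining (union): the regions partially overlap — summed areas 711.25 mm² minus the doubly-counted overlap 108.00 mm² gives 603.25 mm² — area = 603.25 mm²; the sphere at (13.5, 8): section is a regular 32-gon, circumradius = √(r²−h²) = √(4.5²−3.4²) = 2.948 (area = (32/2)·2.948²·sin(360°/32) = 27.13 mm²); Taking the first minus the rest: starting from the result so far (603.25 mm²), the r=4.5 sphere at (13.5, 8) lies wholly inside it (removes its full 27.13 mm² and its 18.49 mm outline becomes a hole wall) — area = 576.12 mm². Checking containment: at z = 12.9 the cross-section extends beyond the z = 12.6 cross-section by about 6.09 mm².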